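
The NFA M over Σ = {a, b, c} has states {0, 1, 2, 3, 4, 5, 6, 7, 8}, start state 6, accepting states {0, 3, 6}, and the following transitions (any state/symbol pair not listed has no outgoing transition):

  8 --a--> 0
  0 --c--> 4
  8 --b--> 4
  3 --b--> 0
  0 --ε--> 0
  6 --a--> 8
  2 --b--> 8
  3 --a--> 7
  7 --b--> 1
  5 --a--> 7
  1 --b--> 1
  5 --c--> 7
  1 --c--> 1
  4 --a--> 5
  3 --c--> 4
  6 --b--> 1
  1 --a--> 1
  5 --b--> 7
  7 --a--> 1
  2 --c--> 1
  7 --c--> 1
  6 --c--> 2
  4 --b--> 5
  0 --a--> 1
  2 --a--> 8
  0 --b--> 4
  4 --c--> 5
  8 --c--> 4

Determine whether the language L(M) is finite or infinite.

The useful states (reachable from 6 and able to reach an accepting state) are {0, 2, 6, 8}.
Restricted to these states the transition graph has no cycle, so every accepting path has bounded length and L is finite.

finite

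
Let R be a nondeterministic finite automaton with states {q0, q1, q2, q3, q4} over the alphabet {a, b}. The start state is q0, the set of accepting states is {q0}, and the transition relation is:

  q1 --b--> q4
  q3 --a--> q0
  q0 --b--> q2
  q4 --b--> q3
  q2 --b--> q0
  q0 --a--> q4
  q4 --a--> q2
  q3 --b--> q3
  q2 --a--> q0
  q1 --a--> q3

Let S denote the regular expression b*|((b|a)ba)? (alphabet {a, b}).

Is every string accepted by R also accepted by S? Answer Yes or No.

No

The string ba is in L(R) but not in L(S).
So L(R) ⊄ L(S).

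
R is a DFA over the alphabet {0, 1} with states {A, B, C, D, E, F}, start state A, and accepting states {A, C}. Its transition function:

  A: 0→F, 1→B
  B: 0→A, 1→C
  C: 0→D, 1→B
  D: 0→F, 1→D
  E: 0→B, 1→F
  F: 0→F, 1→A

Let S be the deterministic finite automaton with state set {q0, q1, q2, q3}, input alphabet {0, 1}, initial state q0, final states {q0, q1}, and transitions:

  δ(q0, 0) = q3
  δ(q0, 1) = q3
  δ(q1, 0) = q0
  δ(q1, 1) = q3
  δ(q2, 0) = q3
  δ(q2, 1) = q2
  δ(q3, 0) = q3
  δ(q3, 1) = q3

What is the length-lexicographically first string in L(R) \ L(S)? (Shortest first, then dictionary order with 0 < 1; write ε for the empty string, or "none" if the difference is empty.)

The string 01 is accepted by R but not by S.
No shorter string lies in the difference, and 01 is the lexicographically first length-2 string in L(R) \ L(S).

01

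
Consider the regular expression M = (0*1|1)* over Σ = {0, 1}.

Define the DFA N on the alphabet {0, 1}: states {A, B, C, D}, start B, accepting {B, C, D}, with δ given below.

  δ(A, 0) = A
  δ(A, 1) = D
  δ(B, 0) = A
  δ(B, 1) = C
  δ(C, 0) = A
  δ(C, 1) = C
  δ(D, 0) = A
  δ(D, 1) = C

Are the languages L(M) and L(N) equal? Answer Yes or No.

Converting the expression M to a DFA (subset construction, then merging equivalent states) gives the minimal DFA with states {m0, m1}, start state m0, accepting states {m0} and transitions m0: 0→m1, 1→m0; m1: 0→m1, 1→m0.
Exploring the product automaton M × N from the start pair (m0, B), following both machines on each input symbol, reaches 4 state pairs: (m0, B), (m1, A), (m0, C), (m0, D).
M accepts in {m0} and N accepts in {B, C, D}. In every reachable pair the two components are either both accepting — (m0, B), (m0, C), (m0, D) — or both non-accepting, so no string is accepted by exactly one of the machines: L(M) \ L(N) and L(N) \ L(M) are both empty.
Hence every string is accepted by M iff it is accepted by N, and the two languages coincide.

Yes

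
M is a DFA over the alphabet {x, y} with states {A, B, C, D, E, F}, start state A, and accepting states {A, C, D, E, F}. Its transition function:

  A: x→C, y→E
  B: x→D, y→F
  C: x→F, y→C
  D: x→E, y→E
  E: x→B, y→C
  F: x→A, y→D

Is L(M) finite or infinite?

infinite

State C is reachable from the start and can reach an accepting state, and it lies on the cycle C → C.
Traversing that cycle any number of times yields accepted strings of unbounded length, so the language is infinite.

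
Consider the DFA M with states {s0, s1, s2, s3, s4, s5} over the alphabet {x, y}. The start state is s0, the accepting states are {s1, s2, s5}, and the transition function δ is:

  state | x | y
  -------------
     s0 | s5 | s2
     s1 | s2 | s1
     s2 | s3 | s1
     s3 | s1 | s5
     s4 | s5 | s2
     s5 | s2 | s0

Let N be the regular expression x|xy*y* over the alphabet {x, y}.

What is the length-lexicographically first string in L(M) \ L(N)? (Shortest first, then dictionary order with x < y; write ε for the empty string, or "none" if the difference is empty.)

y

The string y is accepted by M but not by N.
No shorter string lies in the difference, and y is the lexicographically first length-1 string in L(M) \ L(N).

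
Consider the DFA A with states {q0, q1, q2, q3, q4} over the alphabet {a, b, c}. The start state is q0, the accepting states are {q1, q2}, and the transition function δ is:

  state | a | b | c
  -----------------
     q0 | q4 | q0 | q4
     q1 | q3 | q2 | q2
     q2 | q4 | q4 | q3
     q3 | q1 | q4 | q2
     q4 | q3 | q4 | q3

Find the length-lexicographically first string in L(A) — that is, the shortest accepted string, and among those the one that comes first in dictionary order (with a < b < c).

aaa

A breadth-first search from q0 reaches an accepting state first via the path q0 → q4 → q3 → q1 on input aaa.
No string of length < 3 is accepted (BFS exhausts all shorter strings without reaching an accepting state), and aaa is the lexicographically least accepting string of length 3.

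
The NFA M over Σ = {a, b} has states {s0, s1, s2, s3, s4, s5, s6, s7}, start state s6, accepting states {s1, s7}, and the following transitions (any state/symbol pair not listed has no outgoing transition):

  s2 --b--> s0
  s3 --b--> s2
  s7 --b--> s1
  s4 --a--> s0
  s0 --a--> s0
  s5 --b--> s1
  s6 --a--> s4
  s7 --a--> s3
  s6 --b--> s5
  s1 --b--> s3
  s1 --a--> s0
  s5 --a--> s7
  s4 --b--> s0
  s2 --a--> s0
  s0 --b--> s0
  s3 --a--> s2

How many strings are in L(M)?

3

The useful subgraph on states {s1, s5, s6, s7} is acyclic, so L(M) is finite; the longest accepting path visits 4 useful states, giving maximum string length 3.
Counting accepting paths from s6 by length: 2 of length 2, 1 of length 3. Total 3.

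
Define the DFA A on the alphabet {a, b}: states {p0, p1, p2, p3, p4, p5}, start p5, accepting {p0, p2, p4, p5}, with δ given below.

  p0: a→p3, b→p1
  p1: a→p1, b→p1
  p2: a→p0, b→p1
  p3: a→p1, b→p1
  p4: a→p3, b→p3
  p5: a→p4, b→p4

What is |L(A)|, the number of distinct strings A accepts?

The useful subgraph on states {p4, p5} is acyclic, so L(A) is finite; the longest accepting path visits 2 useful states, giving maximum string length 1.
Counting accepting paths from p5 by length: 1 of length 0, 2 of length 1. Total 3.

3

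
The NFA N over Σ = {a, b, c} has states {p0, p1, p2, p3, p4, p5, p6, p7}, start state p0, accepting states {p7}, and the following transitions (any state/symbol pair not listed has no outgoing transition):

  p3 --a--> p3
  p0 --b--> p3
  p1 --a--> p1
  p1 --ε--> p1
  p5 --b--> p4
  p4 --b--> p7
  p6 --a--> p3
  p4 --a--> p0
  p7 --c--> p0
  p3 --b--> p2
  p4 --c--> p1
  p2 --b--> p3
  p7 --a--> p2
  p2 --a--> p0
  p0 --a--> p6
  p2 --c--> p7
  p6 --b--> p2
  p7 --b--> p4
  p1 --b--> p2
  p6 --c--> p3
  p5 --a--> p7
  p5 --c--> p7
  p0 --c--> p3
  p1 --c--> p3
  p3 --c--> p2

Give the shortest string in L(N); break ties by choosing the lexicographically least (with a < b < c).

abc

A breadth-first search from p0 reaches an accepting state first via the path p0 → p6 → p2 → p7 on input abc.
No string of length < 3 is accepted (BFS exhausts all shorter strings without reaching an accepting state), and abc is the lexicographically least accepting string of length 3.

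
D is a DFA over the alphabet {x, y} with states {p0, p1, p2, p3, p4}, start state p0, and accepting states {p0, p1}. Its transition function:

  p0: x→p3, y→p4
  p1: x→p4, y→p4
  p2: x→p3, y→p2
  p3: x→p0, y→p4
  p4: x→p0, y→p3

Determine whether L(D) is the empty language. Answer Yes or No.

The empty string ε is accepted: the run p0 ends in the accepting state p0.
Since at least one string is accepted, L(D) is not empty.

No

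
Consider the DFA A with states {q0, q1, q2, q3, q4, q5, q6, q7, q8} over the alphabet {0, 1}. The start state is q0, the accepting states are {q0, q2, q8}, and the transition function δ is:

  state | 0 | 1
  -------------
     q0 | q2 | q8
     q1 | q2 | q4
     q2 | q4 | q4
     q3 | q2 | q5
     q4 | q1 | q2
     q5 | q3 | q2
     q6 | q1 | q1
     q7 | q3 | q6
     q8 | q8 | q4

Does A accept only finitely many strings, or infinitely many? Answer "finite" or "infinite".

State q8 is reachable from the start and can reach an accepting state, and it lies on the cycle q8 → q8.
Traversing that cycle any number of times yields accepted strings of unbounded length, so the language is infinite.

infinite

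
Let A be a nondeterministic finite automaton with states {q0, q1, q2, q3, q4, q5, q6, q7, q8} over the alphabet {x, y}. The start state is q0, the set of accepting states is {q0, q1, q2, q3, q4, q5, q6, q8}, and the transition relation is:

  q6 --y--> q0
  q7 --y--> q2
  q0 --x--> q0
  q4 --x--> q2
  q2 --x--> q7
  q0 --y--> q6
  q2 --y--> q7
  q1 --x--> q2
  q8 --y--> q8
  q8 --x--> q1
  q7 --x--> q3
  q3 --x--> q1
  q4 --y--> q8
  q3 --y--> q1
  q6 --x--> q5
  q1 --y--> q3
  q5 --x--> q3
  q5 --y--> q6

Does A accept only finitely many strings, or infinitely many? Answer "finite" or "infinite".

infinite

State q0 is reachable from the start and can reach an accepting state, and it lies on the cycle q0 → q0.
Traversing that cycle any number of times yields accepted strings of unbounded length, so the language is infinite.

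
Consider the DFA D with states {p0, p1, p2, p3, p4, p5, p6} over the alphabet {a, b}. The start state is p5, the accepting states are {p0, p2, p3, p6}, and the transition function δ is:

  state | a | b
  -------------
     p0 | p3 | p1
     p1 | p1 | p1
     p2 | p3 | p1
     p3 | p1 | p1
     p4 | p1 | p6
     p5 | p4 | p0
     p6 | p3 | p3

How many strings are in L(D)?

5

The useful subgraph on states {p0, p3, p4, p5, p6} is acyclic, so L(D) is finite; the longest accepting path visits 4 useful states, giving maximum string length 3.
Counting accepting paths from p5 by length: 1 of length 1, 2 of length 2, 2 of length 3. Total 5.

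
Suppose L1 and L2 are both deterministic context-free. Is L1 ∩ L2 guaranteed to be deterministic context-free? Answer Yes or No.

DCFLs are closed under complement (normalise the DPDA to read all of its input, then flip the verdict). If they were also closed under intersection, De Morgan would make them closed under union; but {aⁿbⁿ : n≥0} and {aⁿb²ⁿ : n≥0} are DCFLs (push the a's; pop one per b, respectively one per two b's) whose union no deterministic PDA accepts: a DPDA for it would have a single run on aⁿb²ⁿ, accepting after the prefix aⁿbⁿ and accepting again after n more b's; an ordinary PDA that simulates it on a's and b's and, at any moment when it is accepting, may switch to reading only a fresh letter c while feeding each c to the simulation as a b, would accept aⁱbʲcᵏ (k≥1) exactly when both aⁱbʲ and aⁱbʲ⁺ᵏ are in the language, i.e. its language intersected with the regular set a*b*c⁺ would be exactly {aⁿbⁿcⁿ : n≥1} — impossible, since context-free languages are closed under intersection with regular sets and {aⁿbⁿcⁿ} is not context-free.

No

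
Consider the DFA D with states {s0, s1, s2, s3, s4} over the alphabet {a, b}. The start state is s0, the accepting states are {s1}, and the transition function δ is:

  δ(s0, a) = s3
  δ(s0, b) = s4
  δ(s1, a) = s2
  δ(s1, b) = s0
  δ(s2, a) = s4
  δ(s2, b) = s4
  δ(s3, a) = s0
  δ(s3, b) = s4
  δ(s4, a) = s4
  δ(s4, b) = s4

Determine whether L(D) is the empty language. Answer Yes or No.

Yes

The states reachable from the start state are {s0, s3, s4}.
None of the accepting states {s1} is reachable, so no string is accepted and L(D) = ∅.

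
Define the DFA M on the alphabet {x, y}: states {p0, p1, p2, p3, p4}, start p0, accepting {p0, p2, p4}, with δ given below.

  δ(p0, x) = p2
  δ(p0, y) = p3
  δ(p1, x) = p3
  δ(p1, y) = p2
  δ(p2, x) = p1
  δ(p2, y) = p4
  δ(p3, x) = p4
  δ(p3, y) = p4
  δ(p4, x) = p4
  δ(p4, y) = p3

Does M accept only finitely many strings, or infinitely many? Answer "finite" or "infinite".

infinite

State p2 is reachable from the start and can reach an accepting state, and it lies on the cycle p2 → p1 → p2.
Traversing that cycle any number of times yields accepted strings of unbounded length, so the language is infinite.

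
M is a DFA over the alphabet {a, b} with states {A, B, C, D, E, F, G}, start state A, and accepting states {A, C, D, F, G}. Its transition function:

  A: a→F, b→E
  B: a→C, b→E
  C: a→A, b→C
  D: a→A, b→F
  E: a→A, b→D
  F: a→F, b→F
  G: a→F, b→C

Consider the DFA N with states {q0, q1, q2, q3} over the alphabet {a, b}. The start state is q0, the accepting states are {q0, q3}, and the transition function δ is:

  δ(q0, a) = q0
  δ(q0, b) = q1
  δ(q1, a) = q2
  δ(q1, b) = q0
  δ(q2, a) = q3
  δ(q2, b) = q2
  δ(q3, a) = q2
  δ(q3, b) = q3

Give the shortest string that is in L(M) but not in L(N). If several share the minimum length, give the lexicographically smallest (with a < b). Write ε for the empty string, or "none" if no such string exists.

The string ab is accepted by M but not by N.
No shorter string lies in the difference, and ab is the lexicographically first length-2 string in L(M) \ L(N).

ab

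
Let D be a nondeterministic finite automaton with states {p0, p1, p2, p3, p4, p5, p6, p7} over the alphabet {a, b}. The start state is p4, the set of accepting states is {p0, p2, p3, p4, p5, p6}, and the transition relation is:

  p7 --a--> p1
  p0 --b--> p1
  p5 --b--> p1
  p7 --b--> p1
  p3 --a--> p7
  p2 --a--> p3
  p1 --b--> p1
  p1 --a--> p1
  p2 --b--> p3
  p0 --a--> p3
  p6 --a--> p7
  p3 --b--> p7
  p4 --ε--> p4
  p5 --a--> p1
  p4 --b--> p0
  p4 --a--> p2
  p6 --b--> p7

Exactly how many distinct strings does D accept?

The useful subgraph on states {p0, p2, p3, p4} is acyclic, so L(D) is finite; the longest accepting path visits 3 useful states, giving maximum string length 2.
Counting accepting paths from p4 by length: 1 of length 0, 2 of length 1, 3 of length 2. Total 6.

6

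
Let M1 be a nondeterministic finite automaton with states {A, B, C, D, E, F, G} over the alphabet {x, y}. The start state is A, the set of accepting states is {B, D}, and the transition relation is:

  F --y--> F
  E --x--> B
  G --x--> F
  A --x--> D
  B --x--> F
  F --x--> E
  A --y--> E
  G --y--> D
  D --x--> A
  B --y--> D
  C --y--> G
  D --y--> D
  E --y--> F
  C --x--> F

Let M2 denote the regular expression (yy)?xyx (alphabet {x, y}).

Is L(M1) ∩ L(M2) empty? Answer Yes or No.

Converting the expression M2 to a DFA (subset construction, then merging equivalent states) gives the minimal DFA with states {r0, r1, r2, r3, r4, r5, r6}, start state r0, accepting states {r6} and transitions r0: x→r1, y→r2; r1: x→r3, y→r4; r2: x→r3, y→r5; r3: x→r3, y→r3; r4: x→r6, y→r3; r5: x→r1, y→r3; r6: x→r3, y→r3.
Exploring the product automaton M1 × M2 from the start pair (A, r0), following both machines on each input symbol, reaches 14 state pairs: (A, r0), (D, r1), (E, r2), (A, r3), (D, r4), (B, r3), (F, r5), (D, r3), (E, r3), (A, r6), (F, r3), (E, r1), (F, r4), (E, r6).
M1 accepts in {B, D} and M2 accepts in {r6}; no reachable pair has both components accepting, so no string drives both machines to acceptance simultaneously and L(M1) ∩ L(M2) = ∅.
So no string is accepted by both, and the intersection is empty.

Yes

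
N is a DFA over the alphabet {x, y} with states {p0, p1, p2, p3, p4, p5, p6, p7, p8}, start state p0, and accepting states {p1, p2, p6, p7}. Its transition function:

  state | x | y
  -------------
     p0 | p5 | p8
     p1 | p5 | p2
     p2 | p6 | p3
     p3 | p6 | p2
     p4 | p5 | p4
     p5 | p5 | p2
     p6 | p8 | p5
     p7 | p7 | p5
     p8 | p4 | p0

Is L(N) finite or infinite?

State p0 is reachable from the start and can reach an accepting state, and it lies on the cycle p0 → p8 → p0.
Traversing that cycle any number of times yields accepted strings of unbounded length, so the language is infinite.

infinite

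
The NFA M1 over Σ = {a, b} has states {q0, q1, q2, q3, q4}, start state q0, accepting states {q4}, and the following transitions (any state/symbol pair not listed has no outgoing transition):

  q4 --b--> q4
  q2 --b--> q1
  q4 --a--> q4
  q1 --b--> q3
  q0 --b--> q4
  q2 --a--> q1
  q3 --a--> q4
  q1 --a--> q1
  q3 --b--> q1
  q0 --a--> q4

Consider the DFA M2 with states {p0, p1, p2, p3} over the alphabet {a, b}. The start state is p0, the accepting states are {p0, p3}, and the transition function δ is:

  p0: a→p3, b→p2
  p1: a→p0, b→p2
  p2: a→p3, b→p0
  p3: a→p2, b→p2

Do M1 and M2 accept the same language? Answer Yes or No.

The string b is accepted by M1 but rejected by M2.
So L(M1) ≠ L(M2).

No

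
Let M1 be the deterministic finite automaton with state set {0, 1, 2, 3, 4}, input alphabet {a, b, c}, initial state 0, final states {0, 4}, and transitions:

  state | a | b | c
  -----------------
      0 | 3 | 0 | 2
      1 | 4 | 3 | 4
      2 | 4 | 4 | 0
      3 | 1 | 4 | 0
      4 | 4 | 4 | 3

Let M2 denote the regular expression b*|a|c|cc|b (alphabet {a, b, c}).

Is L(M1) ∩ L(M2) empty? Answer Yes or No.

The empty string ε is accepted by both M1 and M2.
Hence L(M1) ∩ L(M2) ≠ ∅.

No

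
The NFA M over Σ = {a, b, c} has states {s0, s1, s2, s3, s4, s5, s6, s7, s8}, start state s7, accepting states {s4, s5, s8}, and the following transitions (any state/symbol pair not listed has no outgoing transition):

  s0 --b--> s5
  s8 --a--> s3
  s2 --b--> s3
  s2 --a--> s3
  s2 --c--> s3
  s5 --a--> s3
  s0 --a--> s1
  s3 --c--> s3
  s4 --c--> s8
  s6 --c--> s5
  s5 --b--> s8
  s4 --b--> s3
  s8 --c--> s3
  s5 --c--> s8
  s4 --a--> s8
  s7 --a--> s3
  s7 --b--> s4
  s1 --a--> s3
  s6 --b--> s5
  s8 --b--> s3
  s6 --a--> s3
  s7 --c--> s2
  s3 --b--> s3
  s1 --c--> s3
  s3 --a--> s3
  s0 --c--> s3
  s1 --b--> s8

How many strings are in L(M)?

3

The useful subgraph on states {s4, s7, s8} is acyclic, so L(M) is finite; the longest accepting path visits 3 useful states, giving maximum string length 2.
Counting accepting paths from s7 by length: 1 of length 1, 2 of length 2. Total 3.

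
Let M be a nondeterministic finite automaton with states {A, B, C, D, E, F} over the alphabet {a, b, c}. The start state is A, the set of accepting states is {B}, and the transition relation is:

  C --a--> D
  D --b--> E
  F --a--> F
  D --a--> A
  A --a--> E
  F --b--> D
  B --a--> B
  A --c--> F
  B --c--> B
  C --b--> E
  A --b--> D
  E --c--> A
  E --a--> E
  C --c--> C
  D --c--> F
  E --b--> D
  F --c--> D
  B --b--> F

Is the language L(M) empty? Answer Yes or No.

The states reachable from the start state are {A, D, E, F}.
None of the accepting states {B} is reachable, so no string is accepted and L(M) = ∅.

Yes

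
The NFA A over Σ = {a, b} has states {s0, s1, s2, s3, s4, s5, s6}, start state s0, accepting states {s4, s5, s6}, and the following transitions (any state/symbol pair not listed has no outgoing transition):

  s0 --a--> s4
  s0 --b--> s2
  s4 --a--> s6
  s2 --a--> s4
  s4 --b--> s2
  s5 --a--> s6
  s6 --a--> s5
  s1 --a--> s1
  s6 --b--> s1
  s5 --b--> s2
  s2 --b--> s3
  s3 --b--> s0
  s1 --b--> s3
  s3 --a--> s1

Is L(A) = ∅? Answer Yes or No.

No

The string a is accepted: the run s0 → s4 ends in the accepting state s4.
Since at least one string is accepted, L(A) is not empty.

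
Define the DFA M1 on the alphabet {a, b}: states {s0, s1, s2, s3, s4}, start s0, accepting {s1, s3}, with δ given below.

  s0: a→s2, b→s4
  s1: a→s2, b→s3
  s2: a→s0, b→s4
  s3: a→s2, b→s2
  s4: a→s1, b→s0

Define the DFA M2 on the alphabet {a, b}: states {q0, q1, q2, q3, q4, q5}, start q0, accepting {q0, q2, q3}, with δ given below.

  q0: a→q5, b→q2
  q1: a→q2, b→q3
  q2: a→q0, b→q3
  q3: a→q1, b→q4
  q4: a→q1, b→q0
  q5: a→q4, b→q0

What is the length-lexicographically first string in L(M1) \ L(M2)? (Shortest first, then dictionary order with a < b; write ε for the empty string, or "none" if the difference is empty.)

aba

The string aba is accepted by M1 but not by M2.
No shorter string lies in the difference, and aba is the lexicographically first length-3 string in L(M1) \ L(M2).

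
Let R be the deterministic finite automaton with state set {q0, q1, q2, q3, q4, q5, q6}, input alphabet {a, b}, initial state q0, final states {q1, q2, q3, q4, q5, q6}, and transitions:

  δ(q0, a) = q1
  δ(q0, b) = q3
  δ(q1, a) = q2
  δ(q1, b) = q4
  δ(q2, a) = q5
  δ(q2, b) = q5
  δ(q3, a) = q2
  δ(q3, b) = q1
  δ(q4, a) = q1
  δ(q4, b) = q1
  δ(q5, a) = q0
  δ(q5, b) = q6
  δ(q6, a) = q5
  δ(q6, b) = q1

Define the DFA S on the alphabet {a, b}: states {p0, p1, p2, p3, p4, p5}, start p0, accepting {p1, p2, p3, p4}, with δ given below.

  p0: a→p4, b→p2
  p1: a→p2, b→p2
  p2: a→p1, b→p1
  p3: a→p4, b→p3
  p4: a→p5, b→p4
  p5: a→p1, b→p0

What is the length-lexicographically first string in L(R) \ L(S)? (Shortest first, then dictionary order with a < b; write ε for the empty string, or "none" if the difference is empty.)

The string aa is accepted by R but not by S.
No shorter string lies in the difference, and aa is the lexicographically first length-2 string in L(R) \ L(S).

aa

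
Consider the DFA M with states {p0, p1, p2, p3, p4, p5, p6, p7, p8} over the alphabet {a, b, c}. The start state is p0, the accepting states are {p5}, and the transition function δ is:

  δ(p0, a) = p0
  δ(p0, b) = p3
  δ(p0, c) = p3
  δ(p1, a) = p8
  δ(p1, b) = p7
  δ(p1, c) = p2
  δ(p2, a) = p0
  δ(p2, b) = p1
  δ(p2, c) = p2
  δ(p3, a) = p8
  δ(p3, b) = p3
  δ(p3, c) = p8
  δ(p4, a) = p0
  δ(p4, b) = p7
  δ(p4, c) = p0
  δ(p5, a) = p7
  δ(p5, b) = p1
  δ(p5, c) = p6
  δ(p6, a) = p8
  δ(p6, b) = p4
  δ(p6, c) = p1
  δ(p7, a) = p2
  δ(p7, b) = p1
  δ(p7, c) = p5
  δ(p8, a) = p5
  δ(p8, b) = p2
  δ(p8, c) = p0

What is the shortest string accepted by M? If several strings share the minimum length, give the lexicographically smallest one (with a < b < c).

A breadth-first search from p0 reaches an accepting state first via the path p0 → p3 → p8 → p5 on input baa.
No string of length < 3 is accepted (BFS exhausts all shorter strings without reaching an accepting state), and baa is the lexicographically least accepting string of length 3.

baa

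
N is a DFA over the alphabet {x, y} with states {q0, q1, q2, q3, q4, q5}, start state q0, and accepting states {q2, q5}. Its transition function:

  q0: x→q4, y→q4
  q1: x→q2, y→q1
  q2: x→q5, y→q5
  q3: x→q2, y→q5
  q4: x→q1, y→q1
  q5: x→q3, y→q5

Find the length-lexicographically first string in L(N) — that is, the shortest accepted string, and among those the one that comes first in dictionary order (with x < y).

xxx

A breadth-first search from q0 reaches an accepting state first via the path q0 → q4 → q1 → q2 on input xxx.
No string of length < 3 is accepted (BFS exhausts all shorter strings without reaching an accepting state), and xxx is the lexicographically least accepting string of length 3.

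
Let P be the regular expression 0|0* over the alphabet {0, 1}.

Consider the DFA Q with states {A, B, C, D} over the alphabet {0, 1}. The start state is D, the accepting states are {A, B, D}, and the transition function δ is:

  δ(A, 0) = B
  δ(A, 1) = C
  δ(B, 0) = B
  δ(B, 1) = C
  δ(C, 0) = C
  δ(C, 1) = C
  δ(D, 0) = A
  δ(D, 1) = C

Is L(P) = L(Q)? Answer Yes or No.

Converting the expression P to a DFA (subset construction, then merging equivalent states) gives the minimal DFA with states {p0, p1}, start state p0, accepting states {p0} and transitions p0: 0→p0, 1→p1; p1: 0→p1, 1→p1.
Exploring the product automaton P × Q from the start pair (p0, D), following both machines on each input symbol, reaches 4 state pairs: (p0, D), (p0, A), (p1, C), (p0, B).
P accepts in {p0} and Q accepts in {A, B, D}. In every reachable pair the two components are either both accepting — (p0, D), (p0, A), (p0, B) — or both non-accepting, so no string is accepted by exactly one of the machines: L(P) \ L(Q) and L(Q) \ L(P) are both empty.
Hence every string is accepted by P iff it is accepted by Q, and the two languages coincide.

Yes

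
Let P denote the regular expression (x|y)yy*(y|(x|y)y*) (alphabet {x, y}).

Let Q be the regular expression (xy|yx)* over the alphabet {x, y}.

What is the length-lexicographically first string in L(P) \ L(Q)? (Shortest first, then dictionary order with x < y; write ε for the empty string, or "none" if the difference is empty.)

xyx

The string xyx is accepted by P but not by Q.
No shorter string lies in the difference, and xyx is the lexicographically first length-3 string in L(P) \ L(Q).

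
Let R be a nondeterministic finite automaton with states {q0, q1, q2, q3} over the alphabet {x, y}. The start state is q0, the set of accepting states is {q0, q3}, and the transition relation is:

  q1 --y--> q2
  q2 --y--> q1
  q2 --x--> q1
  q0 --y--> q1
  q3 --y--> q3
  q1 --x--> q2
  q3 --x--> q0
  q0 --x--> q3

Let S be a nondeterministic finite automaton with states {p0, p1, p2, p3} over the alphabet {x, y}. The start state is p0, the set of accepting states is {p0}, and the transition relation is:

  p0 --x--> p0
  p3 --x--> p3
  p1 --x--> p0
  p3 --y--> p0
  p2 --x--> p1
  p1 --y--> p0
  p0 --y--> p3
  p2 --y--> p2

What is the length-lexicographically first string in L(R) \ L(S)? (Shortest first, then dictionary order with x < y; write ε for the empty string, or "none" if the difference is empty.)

The string xy is accepted by R but not by S.
No shorter string lies in the difference, and xy is the lexicographically first length-2 string in L(R) \ L(S).

xy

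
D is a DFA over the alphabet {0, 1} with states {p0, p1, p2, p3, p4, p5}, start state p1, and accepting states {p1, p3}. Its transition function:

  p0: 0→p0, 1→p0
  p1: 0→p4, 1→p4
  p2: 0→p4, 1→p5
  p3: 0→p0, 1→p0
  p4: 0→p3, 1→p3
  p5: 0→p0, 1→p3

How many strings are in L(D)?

The useful subgraph on states {p1, p3, p4} is acyclic, so L(D) is finite; the longest accepting path visits 3 useful states, giving maximum string length 2.
Counting accepting paths from p1 by length: 1 of length 0, 4 of length 2. Total 5.

5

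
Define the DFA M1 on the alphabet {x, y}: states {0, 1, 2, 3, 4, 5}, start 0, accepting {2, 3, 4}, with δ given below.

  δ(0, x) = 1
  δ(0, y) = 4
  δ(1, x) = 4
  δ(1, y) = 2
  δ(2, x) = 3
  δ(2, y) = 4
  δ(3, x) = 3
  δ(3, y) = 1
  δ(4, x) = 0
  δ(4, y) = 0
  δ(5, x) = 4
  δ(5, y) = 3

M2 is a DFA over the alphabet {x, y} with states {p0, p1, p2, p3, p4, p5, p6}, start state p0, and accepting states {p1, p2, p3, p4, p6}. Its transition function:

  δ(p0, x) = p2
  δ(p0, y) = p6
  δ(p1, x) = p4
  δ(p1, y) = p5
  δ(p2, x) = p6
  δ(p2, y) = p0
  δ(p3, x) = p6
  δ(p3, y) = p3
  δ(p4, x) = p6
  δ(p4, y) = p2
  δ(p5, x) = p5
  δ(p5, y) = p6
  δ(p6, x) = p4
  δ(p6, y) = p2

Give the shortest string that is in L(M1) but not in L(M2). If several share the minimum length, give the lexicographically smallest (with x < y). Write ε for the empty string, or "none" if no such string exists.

The string xy is accepted by M1 but not by M2.
No shorter string lies in the difference, and xy is the lexicographically first length-2 string in L(M1) \ L(M2).

xy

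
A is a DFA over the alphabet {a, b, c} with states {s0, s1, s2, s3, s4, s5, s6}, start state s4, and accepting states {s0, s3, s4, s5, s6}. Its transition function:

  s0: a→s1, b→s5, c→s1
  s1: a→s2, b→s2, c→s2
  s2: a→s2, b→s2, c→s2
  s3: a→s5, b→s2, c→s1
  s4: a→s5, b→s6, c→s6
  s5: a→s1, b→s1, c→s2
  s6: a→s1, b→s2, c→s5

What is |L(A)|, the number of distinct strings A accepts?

6

The useful subgraph on states {s4, s5, s6} is acyclic, so L(A) is finite; the longest accepting path visits 3 useful states, giving maximum string length 2.
Counting accepting paths from s4 by length: 1 of length 0, 3 of length 1, 2 of length 2. Total 6.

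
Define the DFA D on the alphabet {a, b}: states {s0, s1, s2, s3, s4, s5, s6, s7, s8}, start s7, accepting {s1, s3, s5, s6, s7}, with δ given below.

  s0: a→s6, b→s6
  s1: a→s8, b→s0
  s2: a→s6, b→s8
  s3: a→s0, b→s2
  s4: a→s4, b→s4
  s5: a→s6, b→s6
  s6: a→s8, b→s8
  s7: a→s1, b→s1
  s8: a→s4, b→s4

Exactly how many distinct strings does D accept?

The useful subgraph on states {s0, s1, s6, s7} is acyclic, so L(D) is finite; the longest accepting path visits 4 useful states, giving maximum string length 3.
Counting accepting paths from s7 by length: 1 of length 0, 2 of length 1, 4 of length 3. Total 7.

7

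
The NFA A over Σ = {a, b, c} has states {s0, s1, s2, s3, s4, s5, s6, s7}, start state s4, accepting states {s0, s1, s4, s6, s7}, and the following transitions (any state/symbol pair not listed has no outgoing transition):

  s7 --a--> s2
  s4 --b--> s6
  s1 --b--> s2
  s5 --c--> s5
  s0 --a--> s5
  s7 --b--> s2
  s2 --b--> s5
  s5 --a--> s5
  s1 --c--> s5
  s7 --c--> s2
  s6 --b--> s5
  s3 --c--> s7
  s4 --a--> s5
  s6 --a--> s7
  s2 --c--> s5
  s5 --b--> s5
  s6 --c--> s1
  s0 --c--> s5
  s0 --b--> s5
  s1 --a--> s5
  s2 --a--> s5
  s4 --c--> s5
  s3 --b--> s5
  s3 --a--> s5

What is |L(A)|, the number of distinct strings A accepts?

4

The useful subgraph on states {s1, s4, s6, s7} is acyclic, so L(A) is finite; the longest accepting path visits 3 useful states, giving maximum string length 2.
Counting accepting paths from s4 by length: 1 of length 0, 1 of length 1, 2 of length 2. Total 4.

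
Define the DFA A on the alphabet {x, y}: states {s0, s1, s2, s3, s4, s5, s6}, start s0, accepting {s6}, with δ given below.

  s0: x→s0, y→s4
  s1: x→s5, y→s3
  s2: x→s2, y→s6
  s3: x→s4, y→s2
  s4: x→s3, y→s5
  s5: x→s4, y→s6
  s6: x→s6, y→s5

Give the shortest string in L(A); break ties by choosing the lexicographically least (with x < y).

yyy

A breadth-first search from s0 reaches an accepting state first via the path s0 → s4 → s5 → s6 on input yyy.
No string of length < 3 is accepted (BFS exhausts all shorter strings without reaching an accepting state), and yyy is the lexicographically least accepting string of length 3.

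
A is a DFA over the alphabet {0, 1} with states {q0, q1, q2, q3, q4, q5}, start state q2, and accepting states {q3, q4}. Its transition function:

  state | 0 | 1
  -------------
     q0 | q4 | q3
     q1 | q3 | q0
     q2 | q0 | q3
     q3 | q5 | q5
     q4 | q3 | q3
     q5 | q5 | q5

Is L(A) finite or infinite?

finite

The useful states (reachable from q2 and able to reach an accepting state) are {q0, q2, q3, q4}.
Restricted to these states the transition graph has no cycle, so every accepting path has bounded length and L is finite.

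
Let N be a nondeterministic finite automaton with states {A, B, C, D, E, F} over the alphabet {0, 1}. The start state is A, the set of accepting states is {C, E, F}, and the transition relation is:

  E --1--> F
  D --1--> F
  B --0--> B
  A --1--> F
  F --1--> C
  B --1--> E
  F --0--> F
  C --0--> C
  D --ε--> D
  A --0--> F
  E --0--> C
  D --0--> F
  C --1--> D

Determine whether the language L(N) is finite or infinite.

State C is reachable from the start and can reach an accepting state, and it lies on the cycle C → C.
Traversing that cycle any number of times yields accepted strings of unbounded length, so the language is infinite.

infinite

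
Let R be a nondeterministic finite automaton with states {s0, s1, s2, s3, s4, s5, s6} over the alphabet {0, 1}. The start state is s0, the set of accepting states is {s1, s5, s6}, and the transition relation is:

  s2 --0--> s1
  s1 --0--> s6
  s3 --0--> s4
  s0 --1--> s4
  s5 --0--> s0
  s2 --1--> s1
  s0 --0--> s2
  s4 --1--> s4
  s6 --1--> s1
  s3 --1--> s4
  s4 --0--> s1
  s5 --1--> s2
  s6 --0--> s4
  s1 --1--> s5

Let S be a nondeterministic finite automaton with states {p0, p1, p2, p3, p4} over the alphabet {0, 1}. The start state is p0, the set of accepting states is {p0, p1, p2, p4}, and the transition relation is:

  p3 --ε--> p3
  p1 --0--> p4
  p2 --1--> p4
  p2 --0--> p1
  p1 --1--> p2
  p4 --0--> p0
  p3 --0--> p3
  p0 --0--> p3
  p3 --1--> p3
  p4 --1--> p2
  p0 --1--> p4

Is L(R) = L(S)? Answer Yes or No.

The string 00 is accepted by R but rejected by S.
So L(R) ≠ L(S).

No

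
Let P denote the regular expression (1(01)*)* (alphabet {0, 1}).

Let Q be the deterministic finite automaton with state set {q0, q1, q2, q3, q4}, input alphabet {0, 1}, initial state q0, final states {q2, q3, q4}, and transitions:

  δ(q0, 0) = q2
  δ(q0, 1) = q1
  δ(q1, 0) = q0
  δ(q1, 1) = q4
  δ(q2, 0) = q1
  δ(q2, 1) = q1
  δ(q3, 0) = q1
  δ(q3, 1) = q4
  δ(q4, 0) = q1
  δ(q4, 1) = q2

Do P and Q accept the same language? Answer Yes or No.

The empty string ε is accepted by P but rejected by Q.
So L(P) ≠ L(Q).

No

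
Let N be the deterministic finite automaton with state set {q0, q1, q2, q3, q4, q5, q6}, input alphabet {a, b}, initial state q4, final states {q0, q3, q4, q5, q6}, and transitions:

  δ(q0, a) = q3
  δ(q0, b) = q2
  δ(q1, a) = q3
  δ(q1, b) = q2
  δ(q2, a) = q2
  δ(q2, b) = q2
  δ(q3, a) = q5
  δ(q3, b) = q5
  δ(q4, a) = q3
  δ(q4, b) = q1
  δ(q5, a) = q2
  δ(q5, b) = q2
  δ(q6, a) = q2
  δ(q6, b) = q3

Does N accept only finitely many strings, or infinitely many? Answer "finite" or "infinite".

The useful states (reachable from q4 and able to reach an accepting state) are {q1, q3, q4, q5}.
Restricted to these states the transition graph has no cycle, so every accepting path has bounded length and L is finite.

finite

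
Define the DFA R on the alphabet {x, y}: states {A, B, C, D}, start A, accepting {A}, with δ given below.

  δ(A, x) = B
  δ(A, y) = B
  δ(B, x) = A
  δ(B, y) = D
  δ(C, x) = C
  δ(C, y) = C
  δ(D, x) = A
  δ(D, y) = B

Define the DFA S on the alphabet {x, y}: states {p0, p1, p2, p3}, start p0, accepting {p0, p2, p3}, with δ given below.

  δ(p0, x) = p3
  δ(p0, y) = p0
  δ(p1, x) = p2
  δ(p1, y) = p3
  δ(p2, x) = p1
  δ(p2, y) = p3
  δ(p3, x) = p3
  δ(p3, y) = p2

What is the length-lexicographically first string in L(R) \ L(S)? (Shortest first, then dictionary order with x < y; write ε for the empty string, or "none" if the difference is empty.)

xyx

The string xyx is accepted by R but not by S.
No shorter string lies in the difference, and xyx is the lexicographically first length-3 string in L(R) \ L(S).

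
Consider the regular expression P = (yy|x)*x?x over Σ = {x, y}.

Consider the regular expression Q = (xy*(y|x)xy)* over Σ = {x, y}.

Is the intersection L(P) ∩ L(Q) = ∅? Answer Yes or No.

Converting the expression P to a DFA (subset construction, then merging equivalent states) gives the minimal DFA with states {p0, p1, p2, p3}, start state p0, accepting states {p1} and transitions p0: x→p1, y→p2; p1: x→p1, y→p2; p2: x→p3, y→p0; p3: x→p3, y→p3.
Converting the expression Q to a DFA (subset construction, then merging equivalent states) gives the minimal DFA with states {q0, q1, q2, q3, q4, q5, q6}, start state q0, accepting states {q0} and transitions q0: x→q1, y→q2; q1: x→q3, y→q4; q2: x→q2, y→q2; q3: x→q5, y→q2; q4: x→q6, y→q4; q5: x→q2, y→q0; q6: x→q5, y→q0.
Exploring the product automaton P × Q from the start pair (p0, q0), following both machines on each input symbol, reaches 18 state pairs: (p0, q0), (p1, q1), (p2, q2), (p1, q3), (p2, q4), (p3, q2), (p0, q2), (p1, q5), (p3, q6), (p0, q4), (p1, q2), (p2, q0), (p3, q5), (p3, q0), (p1, q6), (p3, q1), (p3, q3), (p3, q4).
P accepts in {p1} and Q accepts in {q0}; no reachable pair has both components accepting, so no string drives both machines to acceptance simultaneously and L(P) ∩ L(Q) = ∅.
So no string is accepted by both, and the intersection is empty.

Yes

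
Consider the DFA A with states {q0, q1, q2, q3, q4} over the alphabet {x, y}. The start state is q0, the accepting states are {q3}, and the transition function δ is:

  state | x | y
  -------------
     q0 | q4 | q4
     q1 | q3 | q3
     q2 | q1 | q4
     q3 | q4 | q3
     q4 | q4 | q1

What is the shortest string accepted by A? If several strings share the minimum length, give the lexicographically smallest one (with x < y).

A breadth-first search from q0 reaches an accepting state first via the path q0 → q4 → q1 → q3 on input xyx.
No string of length < 3 is accepted (BFS exhausts all shorter strings without reaching an accepting state), and xyx is the lexicographically least accepting string of length 3.

xyx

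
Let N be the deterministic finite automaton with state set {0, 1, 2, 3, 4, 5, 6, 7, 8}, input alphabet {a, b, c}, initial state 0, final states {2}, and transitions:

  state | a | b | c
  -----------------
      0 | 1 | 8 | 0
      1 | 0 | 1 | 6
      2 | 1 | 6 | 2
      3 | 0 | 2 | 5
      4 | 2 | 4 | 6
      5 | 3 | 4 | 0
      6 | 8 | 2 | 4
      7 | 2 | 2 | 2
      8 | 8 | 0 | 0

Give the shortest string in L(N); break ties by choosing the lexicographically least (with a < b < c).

A breadth-first search from 0 reaches an accepting state first via the path 0 → 1 → 6 → 2 on input acb.
No string of length < 3 is accepted (BFS exhausts all shorter strings without reaching an accepting state), and acb is the lexicographically least accepting string of length 3.

acb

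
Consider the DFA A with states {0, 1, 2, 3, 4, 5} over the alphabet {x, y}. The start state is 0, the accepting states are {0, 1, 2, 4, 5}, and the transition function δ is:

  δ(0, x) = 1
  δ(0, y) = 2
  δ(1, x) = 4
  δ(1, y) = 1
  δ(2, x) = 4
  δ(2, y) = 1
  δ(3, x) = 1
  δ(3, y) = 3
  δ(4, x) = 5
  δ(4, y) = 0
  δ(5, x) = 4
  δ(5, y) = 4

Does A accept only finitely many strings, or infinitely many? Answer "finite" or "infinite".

infinite

State 1 is reachable from the start and can reach an accepting state, and it lies on the cycle 1 → 1.
Traversing that cycle any number of times yields accepted strings of unbounded length, so the language is infinite.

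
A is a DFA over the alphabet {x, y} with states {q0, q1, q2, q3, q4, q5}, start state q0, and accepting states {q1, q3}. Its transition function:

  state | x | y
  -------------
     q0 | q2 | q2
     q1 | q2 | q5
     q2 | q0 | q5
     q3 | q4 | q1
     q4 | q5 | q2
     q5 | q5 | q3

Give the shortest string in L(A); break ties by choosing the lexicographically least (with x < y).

xyy

A breadth-first search from q0 reaches an accepting state first via the path q0 → q2 → q5 → q3 on input xyy.
No string of length < 3 is accepted (BFS exhausts all shorter strings without reaching an accepting state), and xyy is the lexicographically least accepting string of length 3.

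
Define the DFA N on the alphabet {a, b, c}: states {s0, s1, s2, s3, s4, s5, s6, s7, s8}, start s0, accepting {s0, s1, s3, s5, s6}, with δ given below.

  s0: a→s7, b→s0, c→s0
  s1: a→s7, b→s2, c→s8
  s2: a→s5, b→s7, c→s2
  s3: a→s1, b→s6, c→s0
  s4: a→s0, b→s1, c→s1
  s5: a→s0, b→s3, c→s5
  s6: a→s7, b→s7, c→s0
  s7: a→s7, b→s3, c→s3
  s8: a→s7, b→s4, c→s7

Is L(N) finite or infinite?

infinite

State s0 is reachable from the start and can reach an accepting state, and it lies on the cycle s0 → s0.
Traversing that cycle any number of times yields accepted strings of unbounded length, so the language is infinite.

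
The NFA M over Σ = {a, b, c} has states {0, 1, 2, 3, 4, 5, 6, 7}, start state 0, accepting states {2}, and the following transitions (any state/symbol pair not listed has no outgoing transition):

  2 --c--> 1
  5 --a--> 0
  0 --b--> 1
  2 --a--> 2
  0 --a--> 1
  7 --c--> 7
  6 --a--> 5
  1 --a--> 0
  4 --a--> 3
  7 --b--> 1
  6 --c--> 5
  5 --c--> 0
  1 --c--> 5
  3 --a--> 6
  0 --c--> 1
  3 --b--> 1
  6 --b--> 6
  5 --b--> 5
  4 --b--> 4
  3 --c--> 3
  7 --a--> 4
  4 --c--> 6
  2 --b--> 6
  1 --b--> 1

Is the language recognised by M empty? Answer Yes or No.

Yes

The states reachable from the start state are {0, 1, 5}.
None of the accepting states {2} is reachable, so no string is accepted and L(M) = ∅.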